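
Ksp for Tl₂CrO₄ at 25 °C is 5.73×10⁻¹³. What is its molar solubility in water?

5.23×10⁻⁵ M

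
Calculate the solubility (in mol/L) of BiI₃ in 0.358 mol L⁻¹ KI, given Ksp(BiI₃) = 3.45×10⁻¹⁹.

7.52×10⁻¹⁸ M

BiI₃(s) ⇌ Bi³⁺(aq) + 3 I⁻(aq)
The solution already contains I⁻ at 0.358 mol L⁻¹. Let s be the molar solubility of BiI₃.
[I⁻] ≈ 0.358 mol L⁻¹ (common ion dominates); [Bi³⁺] = s.
Ksp = [Bi³⁺][I⁻]^3 = s(0.358)^3
s = 3.45×10⁻¹⁹ / (0.358)^3 = 7.52×10⁻¹⁸
s = 7.52×10⁻¹⁸ mol L⁻¹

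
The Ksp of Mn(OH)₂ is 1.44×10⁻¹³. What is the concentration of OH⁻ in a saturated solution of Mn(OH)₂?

Mn(OH)₂(s) ⇌ Mn²⁺(aq) + 2 OH⁻(aq)
For each mole of Mn(OH)₂ that dissolves per liter, [Mn²⁺] = s and [OH⁻] = 2s; let s denote this solubility.
Ksp = [Mn²⁺][OH⁻]^2 = s · (2s)^2 = 4s^3 = 1.44×10⁻¹³
s = 3.30×10⁻⁵ M
[OH⁻] = 2s = 6.60×10⁻⁵ M

6.60×10⁻⁵ M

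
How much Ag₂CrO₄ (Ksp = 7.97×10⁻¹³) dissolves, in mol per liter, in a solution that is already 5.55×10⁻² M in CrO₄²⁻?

1.89×10⁻⁶ M

Ag₂CrO₄(s) ⇌ 2 Ag⁺(aq) + CrO₄²⁻(aq)
Let s be the solubility of Ag₂CrO₄ here. The common ion gives [CrO₄²⁻] ≈ 5.55×10⁻² M, and [Ag⁺] = 2s.
Ksp = [Ag⁺]^2[CrO₄²⁻] = (2s)^2(5.55×10⁻²)
(2s)^2 = 7.97×10⁻¹³ / (5.55×10⁻²) = 1.44×10⁻¹¹
s = 1.89×10⁻⁶ M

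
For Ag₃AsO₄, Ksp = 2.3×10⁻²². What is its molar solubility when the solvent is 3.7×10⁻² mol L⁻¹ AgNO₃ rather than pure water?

Ag₃AsO₄(s) ⇌ 3 Ag⁺(aq) + AsO₄³⁻(aq)
The solution already contains Ag⁺ at 3.7×10⁻² mol L⁻¹. Let s be the molar solubility of Ag₃AsO₄.
[Ag⁺] ≈ 3.7×10⁻² mol L⁻¹ (common ion dominates); [AsO₄³⁻] = s.
Ksp = [Ag⁺]^3[AsO₄³⁻] = (3.7×10⁻²)^3s
s = 2.3×10⁻²² / (3.7×10⁻²)^3 = 4.5×10⁻¹⁸
s = 4.5×10⁻¹⁸ mol L⁻¹

4.5×10⁻¹⁸ M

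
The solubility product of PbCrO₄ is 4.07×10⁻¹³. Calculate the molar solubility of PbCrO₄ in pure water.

6.38×10⁻⁷ M

PbCrO₄(s) ⇌ Pb²⁺(aq) + CrO₄²⁻(aq)
For each mole of PbCrO₄ that dissolves per liter, [Pb²⁺] = s and [CrO₄²⁻] = s; let s denote this solubility.
Ksp = [Pb²⁺][CrO₄²⁻] = s · s = s^2
s^2 = 4.07×10⁻¹³
s = (4.07×10⁻¹³)^(1/2) = 6.38×10⁻⁷ mol L⁻¹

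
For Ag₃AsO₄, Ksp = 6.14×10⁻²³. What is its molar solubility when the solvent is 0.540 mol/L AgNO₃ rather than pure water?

3.90×10⁻²² M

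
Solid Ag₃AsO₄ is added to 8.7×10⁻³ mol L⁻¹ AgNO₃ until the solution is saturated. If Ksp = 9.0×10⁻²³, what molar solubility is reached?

Ag₃AsO₄(s) ⇌ 3 Ag⁺(aq) + AsO₄³⁻(aq)
With Ag⁺ already at 8.7×10⁻³ mol L⁻¹ and s small, take [Ag⁺] ≈ 8.7×10⁻³ mol L⁻¹ and [AsO₄³⁻] = s.
Ksp = [Ag⁺]^3[AsO₄³⁻] = (8.7×10⁻³)^3s
s = 9.0×10⁻²³ / (8.7×10⁻³)^3 = 1.4×10⁻¹⁶
s = 1.4×10⁻¹⁶ mol L⁻¹

1.4×10⁻¹⁶ M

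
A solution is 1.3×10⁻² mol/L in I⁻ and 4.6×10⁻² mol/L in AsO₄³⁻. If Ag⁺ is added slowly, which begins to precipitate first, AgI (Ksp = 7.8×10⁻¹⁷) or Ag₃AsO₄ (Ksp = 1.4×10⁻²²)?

The threshold for precipitation is Q = Ksp.
For AgI: [Ag⁺] = (Ksp/[I⁻]) = 6.0×10⁻¹⁵ mol/L
For Ag₃AsO₄: [Ag⁺] = (Ksp/[AsO₄³⁻])^(1/3) = 1.4×10⁻⁷ mol/L
The smaller threshold [Ag⁺] is reached first, so AgI precipitates first.

AgI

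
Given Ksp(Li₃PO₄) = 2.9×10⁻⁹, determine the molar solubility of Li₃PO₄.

3.2×10⁻³ M

Li₃PO₄(s) ⇌ 3 Li⁺(aq) + PO₄³⁻(aq)
Let s be the molar solubility. Then [Li⁺] = 3s and [PO₄³⁻] = s.
Ksp = [Li⁺]^3[PO₄³⁻] = (3s)^3 · s = 27s^4
27s^4 = 2.9×10⁻⁹  ⇒  s^4 = 1.1×10⁻¹⁰
Taking the 4th root, s = 3.2×10⁻³ M.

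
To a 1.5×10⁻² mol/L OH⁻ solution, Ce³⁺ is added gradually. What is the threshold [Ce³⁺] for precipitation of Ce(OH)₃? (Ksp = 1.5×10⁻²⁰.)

The threshold for precipitation is Q = Ksp.
Ce(OH)₃(s) ⇌ Ce³⁺(aq) + 3 OH⁻(aq)
Ksp = [Ce³⁺][OH⁻]^3 = [Ce³⁺](1.5×10⁻²)^3
[Ce³⁺] = 1.5×10⁻²⁰ / (1.5×10⁻²)^3 = 4.4×10⁻¹⁵
[Ce³⁺] = 4.4×10⁻¹⁵ mol/L

4.4×10⁻¹⁵ M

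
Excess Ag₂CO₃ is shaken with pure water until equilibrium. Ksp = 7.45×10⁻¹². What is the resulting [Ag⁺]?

2.46×10⁻⁴ M

Ag₂CO₃(s) ⇌ 2 Ag⁺(aq) + CO₃²⁻(aq)
If s mol/L of Ag₂CO₃ dissolves, [Ag⁺] = 2s and [CO₃²⁻] = s.
Ksp = [Ag⁺]^2[CO₃²⁻] = (2s)^2 · s = 4s^3 = 7.45×10⁻¹²
s = 1.23×10⁻⁴ mol L⁻¹
[Ag⁺] = 2s = 2.46×10⁻⁴ mol L⁻¹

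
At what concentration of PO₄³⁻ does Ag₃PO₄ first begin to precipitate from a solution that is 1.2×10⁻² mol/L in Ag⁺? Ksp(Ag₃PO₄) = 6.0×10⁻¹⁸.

3.5×10⁻¹² M

Each salt precipitates once Q = Ksp for that salt.
Ag₃PO₄(s) ⇌ 3 Ag⁺(aq) + PO₄³⁻(aq)
Ksp = [Ag⁺]^3[PO₄³⁻] = [PO₄³⁻](1.2×10⁻²)^3
[PO₄³⁻] = 6.0×10⁻¹⁸ / (1.2×10⁻²)^3 = 3.5×10⁻¹²
[PO₄³⁻] = 3.5×10⁻¹² mol/L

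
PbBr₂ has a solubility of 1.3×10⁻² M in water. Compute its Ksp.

PbBr₂(s) ⇌ Pb²⁺(aq) + 2 Br⁻(aq)
Let s be the molar solubility. Then [Pb²⁺] = s and [Br⁻] = 2s.
Ksp = [Pb²⁺][Br⁻]^2 = s · (2s)^2 = 4s^3
Ksp = 4 × (1.3×10⁻²)^3 = 8.8×10⁻⁶

Ksp = 8.8×10⁻⁶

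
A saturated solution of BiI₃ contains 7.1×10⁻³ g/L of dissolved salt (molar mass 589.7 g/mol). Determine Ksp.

s = (7.1×10⁻³ g L⁻¹)/(589.7 g mol⁻¹) = 1.204×10⁻⁵ M
BiI₃(s) ⇌ Bi³⁺(aq) + 3 I⁻(aq)
If s mol/L of BiI₃ dissolves, [Bi³⁺] = s and [I⁻] = 3s.
Ksp = [Bi³⁺][I⁻]^3 = s · (3s)^3 = 27s^4
Ksp = 27 × (1.204×10⁻⁵)^4 = 5.7×10⁻¹⁹

Ksp = 5.7×10⁻¹⁹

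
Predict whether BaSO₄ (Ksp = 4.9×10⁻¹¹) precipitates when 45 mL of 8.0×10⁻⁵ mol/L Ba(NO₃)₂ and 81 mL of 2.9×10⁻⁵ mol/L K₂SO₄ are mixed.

The combined volume is 126 mL.
[Ba²⁺] = (8.0×10⁻⁵)(45)/126 = 2.9×10⁻⁵ mol/L
[SO₄²⁻] = (2.9×10⁻⁵)(81)/126 = 1.9×10⁻⁵ mol/L
Q = [Ba²⁺][SO₄²⁻] = 5.3×10⁻¹⁰
Since Q (5.3×10⁻¹⁰) exceeds Ksp (4.9×10⁻¹¹), BaSO₄ will precipitate.

Yes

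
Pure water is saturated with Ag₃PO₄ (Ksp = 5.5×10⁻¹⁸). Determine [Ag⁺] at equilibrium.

Ag₃PO₄(s) ⇌ 3 Ag⁺(aq) + PO₄³⁻(aq)
Call the molar solubility s, so that [Ag⁺] = 3s and [PO₄³⁻] = s.
Ksp = [Ag⁺]^3[PO₄³⁻] = (3s)^3 · s = 27s^4 = 5.5×10⁻¹⁸
s = 2.1×10⁻⁵ mol L⁻¹
[Ag⁺] = 3s = 6.4×10⁻⁵ mol L⁻¹

6.4×10⁻⁵ M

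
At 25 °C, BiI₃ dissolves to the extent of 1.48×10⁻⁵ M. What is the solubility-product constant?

Ksp = 1.30×10⁻¹⁸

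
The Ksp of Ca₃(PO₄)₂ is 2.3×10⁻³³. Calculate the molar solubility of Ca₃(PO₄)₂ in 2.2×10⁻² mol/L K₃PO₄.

Ca₃(PO₄)₂(s) ⇌ 3 Ca²⁺(aq) + 2 PO₄³⁻(aq)
With PO₄³⁻ already at 2.2×10⁻² mol/L and s small, take [PO₄³⁻] ≈ 2.2×10⁻² mol/L and [Ca²⁺] = 3s.
Ksp = [Ca²⁺]^3[PO₄³⁻]^2 = (3s)^3(2.2×10⁻²)^2
(3s)^3 = 2.3×10⁻³³ / (2.2×10⁻²)^2 = 4.8×10⁻³⁰
s = 5.6×10⁻¹¹ mol/L

5.6×10⁻¹¹ M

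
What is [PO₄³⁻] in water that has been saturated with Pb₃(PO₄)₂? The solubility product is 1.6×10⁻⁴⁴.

1.4×10⁻⁹ M

Pb₃(PO₄)₂(s) ⇌ 3 Pb²⁺(aq) + 2 PO₄³⁻(aq)
With molar solubility s: [Pb²⁺] = 3s, [PO₄³⁻] = 2s.
Ksp = [Pb²⁺]^3[PO₄³⁻]^2 = (3s)^3 · (2s)^2 = 108s^5 = 1.6×10⁻⁴⁴
s = 6.8×10⁻¹⁰ mol L⁻¹
[PO₄³⁻] = 2s = 1.4×10⁻⁹ mol L⁻¹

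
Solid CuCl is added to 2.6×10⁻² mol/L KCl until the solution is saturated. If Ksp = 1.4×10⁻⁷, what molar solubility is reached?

5.4×10⁻⁶ M

CuCl(s) ⇌ Cu⁺(aq) + Cl⁻(aq)
The solution already contains Cl⁻ at 2.6×10⁻² mol/L. Let s be the molar solubility of CuCl.
[Cl⁻] ≈ 2.6×10⁻² mol/L (common ion dominates); [Cu⁺] = s.
Ksp = [Cu⁺][Cl⁻] = s(2.6×10⁻²)
s = 1.4×10⁻⁷ / (2.6×10⁻²) = 5.4×10⁻⁶
s = 5.4×10⁻⁶ mol/L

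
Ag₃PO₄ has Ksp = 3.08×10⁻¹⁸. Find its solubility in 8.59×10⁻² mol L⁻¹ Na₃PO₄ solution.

1.10×10⁻⁶ M

Ag₃PO₄(s) ⇌ 3 Ag⁺(aq) + PO₄³⁻(aq)
Let s be the solubility of Ag₃PO₄ here. The common ion gives [PO₄³⁻] ≈ 8.59×10⁻² mol L⁻¹, and [Ag⁺] = 3s.
Ksp = [Ag⁺]^3[PO₄³⁻] = (3s)^3(8.59×10⁻²)
(3s)^3 = 3.08×10⁻¹⁸ / (8.59×10⁻²) = 3.59×10⁻¹⁷
s = 1.10×10⁻⁶ mol L⁻¹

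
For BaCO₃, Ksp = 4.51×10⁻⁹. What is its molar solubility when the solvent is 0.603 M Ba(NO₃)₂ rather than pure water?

BaCO₃(s) ⇌ Ba²⁺(aq) + CO₃²⁻(aq)
With Ba²⁺ already at 0.603 M and s small, take [Ba²⁺] ≈ 0.603 M and [CO₃²⁻] = s.
Ksp = [Ba²⁺][CO₃²⁻] = (0.603)s
s = 4.51×10⁻⁹ / (0.603) = 7.48×10⁻⁹
s = 7.48×10⁻⁹ M

7.48×10⁻⁹ M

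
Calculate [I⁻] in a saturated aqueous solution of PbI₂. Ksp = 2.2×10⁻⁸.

3.5×10⁻³ M

PbI₂(s) ⇌ Pb²⁺(aq) + 2 I⁻(aq)
For each mole of PbI₂ that dissolves per liter, [Pb²⁺] = s and [I⁻] = 2s; let s denote this solubility.
Ksp = [Pb²⁺][I⁻]^2 = s · (2s)^2 = 4s^3 = 2.2×10⁻⁸
s = 1.8×10⁻³ mol L⁻¹
[I⁻] = 2s = 3.5×10⁻³ mol L⁻¹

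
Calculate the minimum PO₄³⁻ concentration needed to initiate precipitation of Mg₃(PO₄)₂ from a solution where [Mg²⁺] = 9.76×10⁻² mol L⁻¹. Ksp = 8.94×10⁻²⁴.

9.81×10⁻¹¹ M

Each salt precipitates once Q = Ksp for that salt.
Mg₃(PO₄)₂(s) ⇌ 3 Mg²⁺(aq) + 2 PO₄³⁻(aq)
Ksp = [Mg²⁺]^3[PO₄³⁻]^2 = [PO₄³⁻]^2(9.76×10⁻²)^3
[PO₄³⁻]^2 = 8.94×10⁻²⁴ / (9.76×10⁻²)^3 = 9.62×10⁻²¹
[PO₄³⁻] = 9.81×10⁻¹¹ mol L⁻¹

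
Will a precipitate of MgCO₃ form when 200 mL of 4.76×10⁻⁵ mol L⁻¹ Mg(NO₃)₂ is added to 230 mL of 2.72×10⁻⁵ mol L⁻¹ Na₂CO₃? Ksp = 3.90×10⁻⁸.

Total volume after mixing = 200 + 230 = 430 mL.
[Mg²⁺] = (4.76×10⁻⁵)(200)/430 = 2.21×10⁻⁵ mol L⁻¹
[CO₃²⁻] = (2.72×10⁻⁵)(230)/430 = 1.45×10⁻⁵ mol L⁻¹
Q = [Mg²⁺][CO₃²⁻] = 3.22×10⁻¹⁰
Q = 3.22×10⁻¹⁰ < Ksp = 3.90×10⁻⁸, so the solution is unsaturated and no precipitate forms.

No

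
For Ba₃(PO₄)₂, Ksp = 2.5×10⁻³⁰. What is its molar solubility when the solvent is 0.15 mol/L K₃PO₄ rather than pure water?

Ba₃(PO₄)₂(s) ⇌ 3 Ba²⁺(aq) + 2 PO₄³⁻(aq)
With PO₄³⁻ already at 0.15 mol/L and s small, take [PO₄³⁻] ≈ 0.15 mol/L and [Ba²⁺] = 3s.
Ksp = [Ba²⁺]^3[PO₄³⁻]^2 = (3s)^3(0.15)^2
(3s)^3 = 2.5×10⁻³⁰ / (0.15)^2 = 1.1×10⁻²⁸
s = 1.6×10⁻¹⁰ mol/L

1.6×10⁻¹⁰ M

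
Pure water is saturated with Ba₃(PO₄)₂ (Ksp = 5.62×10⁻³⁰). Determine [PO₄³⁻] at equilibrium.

1.11×10⁻⁶ M

Ba₃(PO₄)₂(s) ⇌ 3 Ba²⁺(aq) + 2 PO₄³⁻(aq)
For each mole of Ba₃(PO₄)₂ that dissolves per liter, [Ba²⁺] = 3s and [PO₄³⁻] = 2s; let s denote this solubility.
Ksp = [Ba²⁺]^3[PO₄³⁻]^2 = (3s)^3 · (2s)^2 = 108s^5 = 5.62×10⁻³⁰
s = 5.54×10⁻⁷ mol L⁻¹
[PO₄³⁻] = 2s = 1.11×10⁻⁶ mol L⁻¹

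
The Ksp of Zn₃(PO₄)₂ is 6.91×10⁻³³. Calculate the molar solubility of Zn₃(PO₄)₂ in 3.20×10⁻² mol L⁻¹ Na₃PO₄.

6.30×10⁻¹¹ M

Zn₃(PO₄)₂(s) ⇌ 3 Zn²⁺(aq) + 2 PO₄³⁻(aq)
Let s be the solubility of Zn₃(PO₄)₂ here. The common ion gives [PO₄³⁻] ≈ 3.20×10⁻² mol L⁻¹, and [Zn²⁺] = 3s.
Ksp = [Zn²⁺]^3[PO₄³⁻]^2 = (3s)^3(3.20×10⁻²)^2
(3s)^3 = 6.91×10⁻³³ / (3.20×10⁻²)^2 = 6.75×10⁻³⁰
s = 6.30×10⁻¹¹ mol L⁻¹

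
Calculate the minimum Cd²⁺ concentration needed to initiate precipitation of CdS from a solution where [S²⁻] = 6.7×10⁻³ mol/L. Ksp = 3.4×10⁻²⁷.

5.1×10⁻²⁵ M

The threshold for precipitation is Q = Ksp.
CdS(s) ⇌ Cd²⁺(aq) + S²⁻(aq)
Ksp = [Cd²⁺][S²⁻] = [Cd²⁺](6.7×10⁻³)
[Cd²⁺] = 3.4×10⁻²⁷ / (6.7×10⁻³) = 5.1×10⁻²⁵
[Cd²⁺] = 5.1×10⁻²⁵ mol/L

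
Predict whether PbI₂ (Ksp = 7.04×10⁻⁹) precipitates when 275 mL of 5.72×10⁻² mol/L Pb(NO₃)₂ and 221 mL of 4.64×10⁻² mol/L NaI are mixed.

Yes

The combined volume is 496 mL.
[Pb²⁺] = (5.72×10⁻²)(275)/496 = 3.17×10⁻² mol/L
[I⁻] = (4.64×10⁻²)(221)/496 = 2.07×10⁻² mol/L
Q = [Pb²⁺][I⁻]^2 = 1.36×10⁻⁵
Because Q > Ksp (1.36×10⁻⁵ vs 7.04×10⁻⁹), a precipitate of PbI₂ forms.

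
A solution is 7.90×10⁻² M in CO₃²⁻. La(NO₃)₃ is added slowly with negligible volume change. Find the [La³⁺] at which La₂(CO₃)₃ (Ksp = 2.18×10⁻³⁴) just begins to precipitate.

6.65×10⁻¹⁶ M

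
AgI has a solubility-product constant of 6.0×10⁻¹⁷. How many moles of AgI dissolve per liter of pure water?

7.7×10⁻⁹ M

AgI(s) ⇌ Ag⁺(aq) + I⁻(aq)
With molar solubility s: [Ag⁺] = s, [I⁻] = s.
Ksp = [Ag⁺][I⁻] = s · s = s^2
s^2 = 6.0×10⁻¹⁷
s = (6.0×10⁻¹⁷)^(1/2) = 7.7×10⁻⁹ mol/L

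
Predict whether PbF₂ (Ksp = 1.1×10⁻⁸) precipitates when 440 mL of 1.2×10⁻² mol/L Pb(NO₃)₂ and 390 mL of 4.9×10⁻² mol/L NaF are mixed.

The combined volume is 830 mL.
[Pb²⁺] = (1.2×10⁻²)(440)/830 = 6.4×10⁻³ mol/L
[F⁻] = (4.9×10⁻²)(390)/830 = 2.3×10⁻² mol/L
Q = [Pb²⁺][F⁻]^2 = 3.4×10⁻⁶
Because Q > Ksp (3.4×10⁻⁶ vs 1.1×10⁻⁸), a precipitate of PbF₂ forms.

Yes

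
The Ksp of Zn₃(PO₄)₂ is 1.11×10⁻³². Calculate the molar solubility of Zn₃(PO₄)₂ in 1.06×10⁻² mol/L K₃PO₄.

Zn₃(PO₄)₂(s) ⇌ 3 Zn²⁺(aq) + 2 PO₄³⁻(aq)
The solution already contains PO₄³⁻ at 1.06×10⁻² mol/L. Let s be the molar solubility of Zn₃(PO₄)₂.
[PO₄³⁻] ≈ 1.06×10⁻² mol/L (common ion dominates); [Zn²⁺] = 3s.
Ksp = [Zn²⁺]^3[PO₄³⁻]^2 = (3s)^3(1.06×10⁻²)^2
(3s)^3 = 1.11×10⁻³² / (1.06×10⁻²)^2 = 9.88×10⁻²⁹
s = 1.54×10⁻¹⁰ mol/L

1.54×10⁻¹⁰ M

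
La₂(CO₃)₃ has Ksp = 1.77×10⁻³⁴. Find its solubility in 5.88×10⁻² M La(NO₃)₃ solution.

1.24×10⁻¹¹ M

La₂(CO₃)₃(s) ⇌ 2 La³⁺(aq) + 3 CO₃²⁻(aq)
With La³⁺ already at 5.88×10⁻² M and s small, take [La³⁺] ≈ 5.88×10⁻² M and [CO₃²⁻] = 3s.
Ksp = [La³⁺]^2[CO₃²⁻]^3 = (5.88×10⁻²)^2(3s)^3
(3s)^3 = 1.77×10⁻³⁴ / (5.88×10⁻²)^2 = 5.12×10⁻³²
s = 1.24×10⁻¹¹ M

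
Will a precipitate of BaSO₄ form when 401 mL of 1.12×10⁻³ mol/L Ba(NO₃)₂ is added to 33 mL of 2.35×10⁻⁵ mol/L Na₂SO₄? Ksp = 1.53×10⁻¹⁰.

Yes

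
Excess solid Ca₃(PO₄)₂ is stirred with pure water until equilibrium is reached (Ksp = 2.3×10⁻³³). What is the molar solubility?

1.2×10⁻⁷ M

Ca₃(PO₄)₂(s) ⇌ 3 Ca²⁺(aq) + 2 PO₄³⁻(aq)
If s mol/L of Ca₃(PO₄)₂ dissolves, [Ca²⁺] = 3s and [PO₄³⁻] = 2s.
Ksp = [Ca²⁺]^3[PO₄³⁻]^2 = (3s)^3 · (2s)^2 = 108s^5
108s^5 = 2.3×10⁻³³  ⇒  s^5 = 2.1×10⁻³⁵
s = (2.1×10⁻³⁵)^(1/5) = 1.2×10⁻⁷ M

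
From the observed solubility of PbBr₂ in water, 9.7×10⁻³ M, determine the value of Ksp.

PbBr₂(s) ⇌ Pb²⁺(aq) + 2 Br⁻(aq)
If s mol/L of PbBr₂ dissolves, [Pb²⁺] = s and [Br⁻] = 2s.
Ksp = [Pb²⁺][Br⁻]^2 = s · (2s)^2 = 4s^3
Ksp = 4 × (9.7×10⁻³)^3 = 3.7×10⁻⁶

Ksp = 3.7×10⁻⁶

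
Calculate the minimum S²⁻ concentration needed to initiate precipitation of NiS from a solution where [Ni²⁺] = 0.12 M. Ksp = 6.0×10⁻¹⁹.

The threshold for precipitation is Q = Ksp.
NiS(s) ⇌ Ni²⁺(aq) + S²⁻(aq)
Ksp = [Ni²⁺][S²⁻] = [S²⁻](0.12)
[S²⁻] = 6.0×10⁻¹⁹ / (0.12) = 5.0×10⁻¹⁸
[S²⁻] = 5.0×10⁻¹⁸ M

5.0×10⁻¹⁸ M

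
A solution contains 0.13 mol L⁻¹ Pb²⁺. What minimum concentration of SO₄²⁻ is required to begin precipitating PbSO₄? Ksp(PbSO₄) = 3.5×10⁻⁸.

Precipitation begins when Q = Ksp.
PbSO₄(s) ⇌ Pb²⁺(aq) + SO₄²⁻(aq)
Ksp = [Pb²⁺][SO₄²⁻] = [SO₄²⁻](0.13)
[SO₄²⁻] = 3.5×10⁻⁸ / (0.13) = 2.7×10⁻⁷
[SO₄²⁻] = 2.7×10⁻⁷ mol L⁻¹

2.7×10⁻⁷ M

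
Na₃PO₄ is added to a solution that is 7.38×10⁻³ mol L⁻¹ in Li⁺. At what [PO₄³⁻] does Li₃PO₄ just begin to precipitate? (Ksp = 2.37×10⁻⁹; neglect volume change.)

5.90×10⁻³ M

The threshold for precipitation is Q = Ksp.
Li₃PO₄(s) ⇌ 3 Li⁺(aq) + PO₄³⁻(aq)
Ksp = [Li⁺]^3[PO₄³⁻] = [PO₄³⁻](7.38×10⁻³)^3
[PO₄³⁻] = 2.37×10⁻⁹ / (7.38×10⁻³)^3 = 5.90×10⁻³
[PO₄³⁻] = 5.90×10⁻³ mol L⁻¹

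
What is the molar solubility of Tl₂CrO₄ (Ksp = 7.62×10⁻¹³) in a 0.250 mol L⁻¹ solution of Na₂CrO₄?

Tl₂CrO₄(s) ⇌ 2 Tl⁺(aq) + CrO₄²⁻(aq)
With CrO₄²⁻ already at 0.250 mol L⁻¹ and s small, take [CrO₄²⁻] ≈ 0.250 mol L⁻¹ and [Tl⁺] = 2s.
Ksp = [Tl⁺]^2[CrO₄²⁻] = (2s)^2(0.250)
(2s)^2 = 7.62×10⁻¹³ / (0.250) = 3.05×10⁻¹²
s = 8.73×10⁻⁷ mol L⁻¹

8.73×10⁻⁷ M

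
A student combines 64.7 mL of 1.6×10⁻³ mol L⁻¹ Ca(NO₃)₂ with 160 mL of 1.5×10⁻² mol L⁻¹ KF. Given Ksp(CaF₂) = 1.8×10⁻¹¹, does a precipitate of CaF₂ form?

Total volume after mixing = 64.7 + 160 = 224.7 mL.
[Ca²⁺] = (1.6×10⁻³)(64.7)/224.7 = 4.6×10⁻⁴ mol L⁻¹
[F⁻] = (1.5×10⁻²)(160)/224.7 = 1.1×10⁻² mol L⁻¹
Q = [Ca²⁺][F⁻]^2 = 5.3×10⁻⁸
Since Q (5.3×10⁻⁸) exceeds Ksp (1.8×10⁻¹¹), CaF₂ will precipitate.

Yes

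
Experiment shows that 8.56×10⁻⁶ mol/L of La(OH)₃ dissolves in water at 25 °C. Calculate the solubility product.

La(OH)₃(s) ⇌ La³⁺(aq) + 3 OH⁻(aq)
Let s be the molar solubility. Then [La³⁺] = s and [OH⁻] = 3s.
Ksp = [La³⁺][OH⁻]^3 = s · (3s)^3 = 27s^4
Ksp = 27 × (8.56×10⁻⁶)^4 = 1.45×10⁻¹⁹

Ksp = 1.45×10⁻¹⁹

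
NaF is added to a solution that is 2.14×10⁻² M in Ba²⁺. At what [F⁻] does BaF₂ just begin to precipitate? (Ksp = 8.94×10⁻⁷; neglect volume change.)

Precipitation begins when Q = Ksp.
BaF₂(s) ⇌ Ba²⁺(aq) + 2 F⁻(aq)
Ksp = [Ba²⁺][F⁻]^2 = [F⁻]^2(2.14×10⁻²)
[F⁻]^2 = 8.94×10⁻⁷ / (2.14×10⁻²) = 4.18×10⁻⁵
[F⁻] = 6.46×10⁻³ M

6.46×10⁻³ M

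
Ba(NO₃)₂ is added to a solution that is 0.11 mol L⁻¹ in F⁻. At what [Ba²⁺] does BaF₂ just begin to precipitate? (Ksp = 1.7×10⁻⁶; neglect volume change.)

1.4×10⁻⁴ M

Each salt precipitates once Q = Ksp for that salt.
BaF₂(s) ⇌ Ba²⁺(aq) + 2 F⁻(aq)
Ksp = [Ba²⁺][F⁻]^2 = [Ba²⁺](0.11)^2
[Ba²⁺] = 1.7×10⁻⁶ / (0.11)^2 = 1.4×10⁻⁴
[Ba²⁺] = 1.4×10⁻⁴ mol L⁻¹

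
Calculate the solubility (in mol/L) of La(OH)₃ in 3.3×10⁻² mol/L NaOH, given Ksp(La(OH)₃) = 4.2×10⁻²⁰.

1.2×10⁻¹⁵ M

La(OH)₃(s) ⇌ La³⁺(aq) + 3 OH⁻(aq)
Let s be the solubility of La(OH)₃ here. The common ion gives [OH⁻] ≈ 3.3×10⁻² mol/L, and [La³⁺] = s.
Ksp = [La³⁺][OH⁻]^3 = s(3.3×10⁻²)^3
s = 4.2×10⁻²⁰ / (3.3×10⁻²)^3 = 1.2×10⁻¹⁵
s = 1.2×10⁻¹⁵ mol/L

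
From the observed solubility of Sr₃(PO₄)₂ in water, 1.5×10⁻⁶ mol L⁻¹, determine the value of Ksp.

Ksp = 8.2×10⁻²⁸

Sr₃(PO₄)₂(s) ⇌ 3 Sr²⁺(aq) + 2 PO₄³⁻(aq)
Let s be the molar solubility. Then [Sr²⁺] = 3s and [PO₄³⁻] = 2s.
Ksp = [Sr²⁺]^3[PO₄³⁻]^2 = (3s)^3 · (2s)^2 = 108s^5
Ksp = 108 × (1.5×10⁻⁶)^5 = 8.2×10⁻²⁸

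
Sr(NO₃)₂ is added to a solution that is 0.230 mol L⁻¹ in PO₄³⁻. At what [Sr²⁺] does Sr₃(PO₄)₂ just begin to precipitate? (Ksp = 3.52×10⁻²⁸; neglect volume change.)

1.88×10⁻⁹ M

A salt starts to precipitate once the ion product Q reaches its Ksp.
Sr₃(PO₄)₂(s) ⇌ 3 Sr²⁺(aq) + 2 PO₄³⁻(aq)
Ksp = [Sr²⁺]^3[PO₄³⁻]^2 = [Sr²⁺]^3(0.230)^2
[Sr²⁺]^3 = 3.52×10⁻²⁸ / (0.230)^2 = 6.65×10⁻²⁷
[Sr²⁺] = 1.88×10⁻⁹ mol L⁻¹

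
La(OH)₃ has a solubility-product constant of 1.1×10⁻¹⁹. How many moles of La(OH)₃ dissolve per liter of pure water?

8.0×10⁻⁶ M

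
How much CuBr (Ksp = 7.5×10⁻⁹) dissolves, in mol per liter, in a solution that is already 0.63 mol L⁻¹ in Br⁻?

CuBr(s) ⇌ Cu⁺(aq) + Br⁻(aq)
With Br⁻ already at 0.63 mol L⁻¹ and s small, take [Br⁻] ≈ 0.63 mol L⁻¹ and [Cu⁺] = s.
Ksp = [Cu⁺][Br⁻] = s(0.63)
s = 7.5×10⁻⁹ / (0.63) = 1.2×10⁻⁸
s = 1.2×10⁻⁸ mol L⁻¹

1.2×10⁻⁸ M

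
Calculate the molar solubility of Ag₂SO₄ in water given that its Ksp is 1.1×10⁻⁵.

Ag₂SO₄(s) ⇌ 2 Ag⁺(aq) + SO₄²⁻(aq)
For each mole of Ag₂SO₄ that dissolves per liter, [Ag⁺] = 2s and [SO₄²⁻] = s; let s denote this solubility.
Ksp = [Ag⁺]^2[SO₄²⁻] = (2s)^2 · s = 4s^3
4s^3 = 1.1×10⁻⁵  ⇒  s^3 = 2.8×10⁻⁶
s = 1.4×10⁻² M

1.4×10⁻² M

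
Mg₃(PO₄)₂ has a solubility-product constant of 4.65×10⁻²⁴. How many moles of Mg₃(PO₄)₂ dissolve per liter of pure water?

8.45×10⁻⁶ M

Mg₃(PO₄)₂(s) ⇌ 3 Mg²⁺(aq) + 2 PO₄³⁻(aq)
Call the molar solubility s, so that [Mg²⁺] = 3s and [PO₄³⁻] = 2s.
Ksp = [Mg²⁺]^3[PO₄³⁻]^2 = (3s)^3 · (2s)^2 = 108s^5
108s^5 = 4.65×10⁻²⁴  ⇒  s^5 = 4.31×10⁻²⁶
Taking the 5th root, s = 8.45×10⁻⁶ mol L⁻¹.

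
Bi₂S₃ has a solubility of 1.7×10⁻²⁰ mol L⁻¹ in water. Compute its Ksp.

Ksp = 1.5×10⁻⁹⁷

Bi₂S₃(s) ⇌ 2 Bi³⁺(aq) + 3 S²⁻(aq)
Let s be the molar solubility. Then [Bi³⁺] = 2s and [S²⁻] = 3s.
Ksp = [Bi³⁺]^2[S²⁻]^3 = (2s)^2 · (3s)^3 = 108s^5
Ksp = 108 × (1.7×10⁻²⁰)^5 = 1.5×10⁻⁹⁷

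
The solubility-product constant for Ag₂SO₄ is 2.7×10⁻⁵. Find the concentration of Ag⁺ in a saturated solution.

3.8×10⁻² M

Ag₂SO₄(s) ⇌ 2 Ag⁺(aq) + SO₄²⁻(aq)
For each mole of Ag₂SO₄ that dissolves per liter, [Ag⁺] = 2s and [SO₄²⁻] = s; let s denote this solubility.
Ksp = [Ag⁺]^2[SO₄²⁻] = (2s)^2 · s = 4s^3 = 2.7×10⁻⁵
s = 1.9×10⁻² mol L⁻¹
[Ag⁺] = 2s = 3.8×10⁻² mol L⁻¹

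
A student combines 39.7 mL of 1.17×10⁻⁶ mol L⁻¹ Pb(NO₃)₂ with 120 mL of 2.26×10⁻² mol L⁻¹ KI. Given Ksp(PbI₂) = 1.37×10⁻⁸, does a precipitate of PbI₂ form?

No

After mixing, V = 39.7 mL + 120 mL = 159.7 mL.
[Pb²⁺] = (1.17×10⁻⁶)(39.7)/159.7 = 2.91×10⁻⁷ mol L⁻¹
[I⁻] = (2.26×10⁻²)(120)/159.7 = 1.70×10⁻² mol L⁻¹
Q = [Pb²⁺][I⁻]^2 = 8.39×10⁻¹¹
Q < Ksp (8.39×10⁻¹¹ vs 1.37×10⁻⁸); the solution remains unsaturated and no precipitate forms.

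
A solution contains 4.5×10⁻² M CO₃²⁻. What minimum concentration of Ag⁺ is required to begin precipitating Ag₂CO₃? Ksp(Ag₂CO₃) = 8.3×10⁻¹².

1.4×10⁻⁵ M

A salt starts to precipitate once the ion product Q reaches its Ksp.
Ag₂CO₃(s) ⇌ 2 Ag⁺(aq) + CO₃²⁻(aq)
Ksp = [Ag⁺]^2[CO₃²⁻] = [Ag⁺]^2(4.5×10⁻²)
[Ag⁺]^2 = 8.3×10⁻¹² / (4.5×10⁻²) = 1.8×10⁻¹⁰
[Ag⁺] = 1.4×10⁻⁵ M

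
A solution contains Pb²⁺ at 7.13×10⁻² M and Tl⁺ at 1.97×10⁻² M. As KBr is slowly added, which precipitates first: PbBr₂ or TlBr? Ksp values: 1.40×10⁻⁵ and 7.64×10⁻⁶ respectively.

TlBr

Precipitation of each salt begins when its ion product equals Ksp.
For PbBr₂: [Br⁻] = (Ksp/[Pb²⁺])^(1/2) = 1.40×10⁻² M
For TlBr: [Br⁻] = (Ksp/[Tl⁺]) = 3.88×10⁻⁴ M
The smaller threshold [Br⁻] is reached first, so TlBr precipitates first.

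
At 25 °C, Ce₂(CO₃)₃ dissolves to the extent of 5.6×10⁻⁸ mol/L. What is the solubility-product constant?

Ce₂(CO₃)₃(s) ⇌ 2 Ce³⁺(aq) + 3 CO₃²⁻(aq)
Call the molar solubility s, so that [Ce³⁺] = 2s and [CO₃²⁻] = 3s.
Ksp = [Ce³⁺]^2[CO₃²⁻]^3 = (2s)^2 · (3s)^3 = 108s^5
Ksp = 108 × (5.6×10⁻⁸)^5 = 5.9×10⁻³⁵

Ksp = 5.9×10⁻³⁵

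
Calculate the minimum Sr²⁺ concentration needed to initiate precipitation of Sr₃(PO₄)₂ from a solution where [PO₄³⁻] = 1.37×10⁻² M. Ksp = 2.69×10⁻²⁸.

1.13×10⁻⁸ M

Precipitation of each salt begins when its ion product equals Ksp.
Sr₃(PO₄)₂(s) ⇌ 3 Sr²⁺(aq) + 2 PO₄³⁻(aq)
Ksp = [Sr²⁺]^3[PO₄³⁻]^2 = [Sr²⁺]^3(1.37×10⁻²)^2
[Sr²⁺]^3 = 2.69×10⁻²⁸ / (1.37×10⁻²)^2 = 1.43×10⁻²⁴
[Sr²⁺] = 1.13×10⁻⁸ M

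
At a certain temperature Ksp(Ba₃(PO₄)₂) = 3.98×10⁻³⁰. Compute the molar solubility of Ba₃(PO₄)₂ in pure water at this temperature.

Ba₃(PO₄)₂(s) ⇌ 3 Ba²⁺(aq) + 2 PO₄³⁻(aq)
For each mole of Ba₃(PO₄)₂ that dissolves per liter, [Ba²⁺] = 3s and [PO₄³⁻] = 2s; let s denote this solubility.
Ksp = [Ba²⁺]^3[PO₄³⁻]^2 = (3s)^3 · (2s)^2 = 108s^5
108s^5 = 3.98×10⁻³⁰  ⇒  s^5 = 3.69×10⁻³²
Taking the 5th root, s = 5.17×10⁻⁷ mol/L.

5.17×10⁻⁷ M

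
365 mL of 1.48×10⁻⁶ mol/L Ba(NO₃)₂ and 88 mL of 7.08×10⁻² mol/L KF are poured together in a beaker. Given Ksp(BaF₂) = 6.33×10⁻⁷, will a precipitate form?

Total volume after mixing = 365 + 88 = 453 mL.
[Ba²⁺] = (1.48×10⁻⁶)(365)/453 = 1.19×10⁻⁶ mol/L
[F⁻] = (7.08×10⁻²)(88)/453 = 1.38×10⁻² mol/L
Q = [Ba²⁺][F⁻]^2 = 2.26×10⁻¹⁰
Q = 2.26×10⁻¹⁰ < Ksp = 6.33×10⁻⁷, so the solution is unsaturated and no precipitate forms.

No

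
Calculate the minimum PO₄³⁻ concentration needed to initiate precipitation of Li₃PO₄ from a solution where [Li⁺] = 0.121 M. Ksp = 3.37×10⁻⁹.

1.90×10⁻⁶ M

Precipitation of each salt begins when its ion product equals Ksp.
Li₃PO₄(s) ⇌ 3 Li⁺(aq) + PO₄³⁻(aq)
Ksp = [Li⁺]^3[PO₄³⁻] = [PO₄³⁻](0.121)^3
[PO₄³⁻] = 3.37×10⁻⁹ / (0.121)^3 = 1.90×10⁻⁶
[PO₄³⁻] = 1.90×10⁻⁶ M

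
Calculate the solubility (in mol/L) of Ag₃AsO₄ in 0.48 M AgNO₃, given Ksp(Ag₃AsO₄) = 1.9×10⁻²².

1.7×10⁻²¹ M

Ag₃AsO₄(s) ⇌ 3 Ag⁺(aq) + AsO₄³⁻(aq)
With Ag⁺ already at 0.48 M and s small, take [Ag⁺] ≈ 0.48 M and [AsO₄³⁻] = s.
Ksp = [Ag⁺]^3[AsO₄³⁻] = (0.48)^3s
s = 1.9×10⁻²² / (0.48)^3 = 1.7×10⁻²¹
s = 1.7×10⁻²¹ M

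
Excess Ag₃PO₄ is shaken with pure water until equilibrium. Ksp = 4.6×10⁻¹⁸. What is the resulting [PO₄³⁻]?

2.0×10⁻⁵ M

Ag₃PO₄(s) ⇌ 3 Ag⁺(aq) + PO₄³⁻(aq)
Call the molar solubility s, so that [Ag⁺] = 3s and [PO₄³⁻] = s.
Ksp = [Ag⁺]^3[PO₄³⁻] = (3s)^3 · s = 27s^4 = 4.6×10⁻¹⁸
s = 2.0×10⁻⁵ mol L⁻¹
[PO₄³⁻] = s = 2.0×10⁻⁵ mol L⁻¹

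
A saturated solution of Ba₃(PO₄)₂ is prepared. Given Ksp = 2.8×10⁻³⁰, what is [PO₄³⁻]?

9.6×10⁻⁷ M

Ba₃(PO₄)₂(s) ⇌ 3 Ba²⁺(aq) + 2 PO₄³⁻(aq)
If s mol/L of Ba₃(PO₄)₂ dissolves, [Ba²⁺] = 3s and [PO₄³⁻] = 2s.
Ksp = [Ba²⁺]^3[PO₄³⁻]^2 = (3s)^3 · (2s)^2 = 108s^5 = 2.8×10⁻³⁰
s = 4.8×10⁻⁷ mol L⁻¹
[PO₄³⁻] = 2s = 9.6×10⁻⁷ mol L⁻¹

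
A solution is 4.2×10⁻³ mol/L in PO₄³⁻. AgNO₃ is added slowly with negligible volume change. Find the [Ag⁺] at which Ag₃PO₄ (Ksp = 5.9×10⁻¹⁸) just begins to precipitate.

1.1×10⁻⁵ M

Each salt precipitates once Q = Ksp for that salt.
Ag₃PO₄(s) ⇌ 3 Ag⁺(aq) + PO₄³⁻(aq)
Ksp = [Ag⁺]^3[PO₄³⁻] = [Ag⁺]^3(4.2×10⁻³)
[Ag⁺]^3 = 5.9×10⁻¹⁸ / (4.2×10⁻³) = 1.4×10⁻¹⁵
[Ag⁺] = 1.1×10⁻⁵ mol/L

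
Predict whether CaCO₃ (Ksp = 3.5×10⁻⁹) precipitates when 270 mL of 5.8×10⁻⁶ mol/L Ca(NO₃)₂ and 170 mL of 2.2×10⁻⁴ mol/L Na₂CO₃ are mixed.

No

After mixing, V = 270 mL + 170 mL = 440 mL.
[Ca²⁺] = (5.8×10⁻⁶)(270)/440 = 3.6×10⁻⁶ mol/L
[CO₃²⁻] = (2.2×10⁻⁴)(170)/440 = 8.5×10⁻⁵ mol/L
Q = [Ca²⁺][CO₃²⁻] = 3.0×10⁻¹⁰
Since Q (3.0×10⁻¹⁰) is less than Ksp (3.5×10⁻⁹), no CaCO₃ precipitates.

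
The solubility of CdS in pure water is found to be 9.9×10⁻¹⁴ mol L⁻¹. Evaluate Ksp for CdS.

Ksp = 9.8×10⁻²⁷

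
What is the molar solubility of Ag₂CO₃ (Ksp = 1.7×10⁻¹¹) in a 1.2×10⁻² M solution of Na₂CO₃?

1.9×10⁻⁵ M

Ag₂CO₃(s) ⇌ 2 Ag⁺(aq) + CO₃²⁻(aq)
CO₃²⁻ is already present at 1.2×10⁻² M. If s mol/L of Ag₂CO₃ dissolves, [Ag⁺] = 2s while [CO₃²⁻] ≈ 1.2×10⁻² M.
Ksp = [Ag⁺]^2[CO₃²⁻] = (2s)^2(1.2×10⁻²)
(2s)^2 = 1.7×10⁻¹¹ / (1.2×10⁻²) = 1.4×10⁻⁹
s = 1.9×10⁻⁵ M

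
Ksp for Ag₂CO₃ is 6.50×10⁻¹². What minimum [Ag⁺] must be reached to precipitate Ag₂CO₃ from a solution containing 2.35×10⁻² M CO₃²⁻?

A salt starts to precipitate once the ion product Q reaches its Ksp.
Ag₂CO₃(s) ⇌ 2 Ag⁺(aq) + CO₃²⁻(aq)
Ksp = [Ag⁺]^2[CO₃²⁻] = [Ag⁺]^2(2.35×10⁻²)
[Ag⁺]^2 = 6.50×10⁻¹² / (2.35×10⁻²) = 2.77×10⁻¹⁰
[Ag⁺] = 1.66×10⁻⁵ M

1.66×10⁻⁵ M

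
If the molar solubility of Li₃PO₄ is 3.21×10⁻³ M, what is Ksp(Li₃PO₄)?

Ksp = 2.87×10⁻⁹

Li₃PO₄(s) ⇌ 3 Li⁺(aq) + PO₄³⁻(aq)
If s mol/L of Li₃PO₄ dissolves, [Li⁺] = 3s and [PO₄³⁻] = s.
Ksp = [Li⁺]^3[PO₄³⁻] = (3s)^3 · s = 27s^4
Ksp = 27 × (3.21×10⁻³)^4 = 2.87×10⁻⁹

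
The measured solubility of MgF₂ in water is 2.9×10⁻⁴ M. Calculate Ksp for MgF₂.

MgF₂(s) ⇌ Mg²⁺(aq) + 2 F⁻(aq)
Call the molar solubility s, so that [Mg²⁺] = s and [F⁻] = 2s.
Ksp = [Mg²⁺][F⁻]^2 = s · (2s)^2 = 4s^3
Ksp = 4 × (2.9×10⁻⁴)^3 = 9.8×10⁻¹¹

Ksp = 9.8×10⁻¹¹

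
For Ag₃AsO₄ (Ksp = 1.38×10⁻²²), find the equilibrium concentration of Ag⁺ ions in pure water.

4.51×10⁻⁶ M

Ag₃AsO₄(s) ⇌ 3 Ag⁺(aq) + AsO₄³⁻(aq)
If s mol/L of Ag₃AsO₄ dissolves, [Ag⁺] = 3s and [AsO₄³⁻] = s.
Ksp = [Ag⁺]^3[AsO₄³⁻] = (3s)^3 · s = 27s^4 = 1.38×10⁻²²
s = 1.50×10⁻⁶ mol/L
[Ag⁺] = 3s = 4.51×10⁻⁶ mol/L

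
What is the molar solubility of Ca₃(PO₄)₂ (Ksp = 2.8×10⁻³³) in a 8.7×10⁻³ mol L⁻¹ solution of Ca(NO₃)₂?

Ca₃(PO₄)₂(s) ⇌ 3 Ca²⁺(aq) + 2 PO₄³⁻(aq)
Let s be the solubility of Ca₃(PO₄)₂ here. The common ion gives [Ca²⁺] ≈ 8.7×10⁻³ mol L⁻¹, and [PO₄³⁻] = 2s.
Ksp = [Ca²⁺]^3[PO₄³⁻]^2 = (8.7×10⁻³)^3(2s)^2
(2s)^2 = 2.8×10⁻³³ / (8.7×10⁻³)^3 = 4.3×10⁻²⁷
s = 3.3×10⁻¹⁴ mol L⁻¹

3.3×10⁻¹⁴ M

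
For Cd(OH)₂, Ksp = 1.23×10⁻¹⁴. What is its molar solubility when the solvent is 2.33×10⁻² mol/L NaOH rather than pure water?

Cd(OH)₂(s) ⇌ Cd²⁺(aq) + 2 OH⁻(aq)
With OH⁻ already at 2.33×10⁻² mol/L and s small, take [OH⁻] ≈ 2.33×10⁻² mol/L and [Cd²⁺] = s.
Ksp = [Cd²⁺][OH⁻]^2 = s(2.33×10⁻²)^2
s = 1.23×10⁻¹⁴ / (2.33×10⁻²)^2 = 2.27×10⁻¹¹
s = 2.27×10⁻¹¹ mol/L

2.27×10⁻¹¹ M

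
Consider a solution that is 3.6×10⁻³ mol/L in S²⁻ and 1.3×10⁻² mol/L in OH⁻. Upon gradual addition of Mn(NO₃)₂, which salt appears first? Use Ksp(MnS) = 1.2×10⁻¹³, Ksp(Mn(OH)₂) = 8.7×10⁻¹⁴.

The threshold for precipitation is Q = Ksp.
For MnS: [Mn²⁺] = (Ksp/[S²⁻]) = 3.3×10⁻¹¹ mol/L
For Mn(OH)₂: [Mn²⁺] = (Ksp/[OH⁻]^2) = 5.1×10⁻¹⁰ mol/L
MnS requires the lower [Mn²⁺], so it precipitates first.

MnS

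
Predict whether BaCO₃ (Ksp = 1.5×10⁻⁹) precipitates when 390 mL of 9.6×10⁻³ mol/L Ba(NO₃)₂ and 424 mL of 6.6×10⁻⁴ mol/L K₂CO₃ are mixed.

Yes

Total volume after mixing = 390 + 424 = 814 mL.
[Ba²⁺] = (9.6×10⁻³)(390)/814 = 4.6×10⁻³ mol/L
[CO₃²⁻] = (6.6×10⁻⁴)(424)/814 = 3.4×10⁻⁴ mol/L
Q = [Ba²⁺][CO₃²⁻] = 1.6×10⁻⁶
Q = 1.6×10⁻⁶ > Ksp = 1.5×10⁻⁹, so the solution is supersaturated and BaCO₃ precipitates.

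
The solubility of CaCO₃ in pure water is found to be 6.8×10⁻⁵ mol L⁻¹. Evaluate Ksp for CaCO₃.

Ksp = 4.6×10⁻⁹

CaCO₃(s) ⇌ Ca²⁺(aq) + CO₃²⁻(aq)
For each mole of CaCO₃ that dissolves per liter, [Ca²⁺] = s and [CO₃²⁻] = s; let s denote this solubility.
Ksp = [Ca²⁺][CO₃²⁻] = s · s = s^2
Ksp = (6.8×10⁻⁵)^2 = 4.6×10⁻⁹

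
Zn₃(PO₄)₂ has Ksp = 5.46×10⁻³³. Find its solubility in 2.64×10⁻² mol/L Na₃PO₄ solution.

6.62×10⁻¹¹ M

Zn₃(PO₄)₂(s) ⇌ 3 Zn²⁺(aq) + 2 PO₄³⁻(aq)
The solution already contains PO₄³⁻ at 2.64×10⁻² mol/L. Let s be the molar solubility of Zn₃(PO₄)₂.
[PO₄³⁻] ≈ 2.64×10⁻² mol/L (common ion dominates); [Zn²⁺] = 3s.
Ksp = [Zn²⁺]^3[PO₄³⁻]^2 = (3s)^3(2.64×10⁻²)^2
(3s)^3 = 5.46×10⁻³³ / (2.64×10⁻²)^2 = 7.83×10⁻³⁰
s = 6.62×10⁻¹¹ mol/L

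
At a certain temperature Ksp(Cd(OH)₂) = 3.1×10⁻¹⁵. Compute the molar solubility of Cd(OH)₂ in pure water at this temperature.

9.2×10⁻⁶ M

Cd(OH)₂(s) ⇌ Cd²⁺(aq) + 2 OH⁻(aq)
Call the molar solubility s, so that [Cd²⁺] = s and [OH⁻] = 2s.
Ksp = [Cd²⁺][OH⁻]^2 = s · (2s)^2 = 4s^3
4s^3 = 3.1×10⁻¹⁵  ⇒  s^3 = 7.8×10⁻¹⁶
Taking the 3rd root, s = 9.2×10⁻⁶ mol/L.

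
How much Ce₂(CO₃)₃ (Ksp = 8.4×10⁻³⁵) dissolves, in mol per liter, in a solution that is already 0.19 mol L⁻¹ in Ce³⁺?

4.4×10⁻¹² M

Ce₂(CO₃)₃(s) ⇌ 2 Ce³⁺(aq) + 3 CO₃²⁻(aq)
With Ce³⁺ already at 0.19 mol L⁻¹ and s small, take [Ce³⁺] ≈ 0.19 mol L⁻¹ and [CO₃²⁻] = 3s.
Ksp = [Ce³⁺]^2[CO₃²⁻]^3 = (0.19)^2(3s)^3
(3s)^3 = 8.4×10⁻³⁵ / (0.19)^2 = 2.3×10⁻³³
s = 4.4×10⁻¹² mol L⁻¹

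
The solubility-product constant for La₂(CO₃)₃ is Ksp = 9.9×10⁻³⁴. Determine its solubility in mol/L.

9.8×10⁻⁸ M

La₂(CO₃)₃(s) ⇌ 2 La³⁺(aq) + 3 CO₃²⁻(aq)
For each mole of La₂(CO₃)₃ that dissolves per liter, [La³⁺] = 2s and [CO₃²⁻] = 3s; let s denote this solubility.
Ksp = [La³⁺]^2[CO₃²⁻]^3 = (2s)^2 · (3s)^3 = 108s^5
108s^5 = 9.9×10⁻³⁴  ⇒  s^5 = 9.2×10⁻³⁶
Taking the 5th root, s = 9.8×10⁻⁸ mol L⁻¹.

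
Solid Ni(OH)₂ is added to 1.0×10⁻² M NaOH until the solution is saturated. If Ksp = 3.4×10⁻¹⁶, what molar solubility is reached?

3.4×10⁻¹² M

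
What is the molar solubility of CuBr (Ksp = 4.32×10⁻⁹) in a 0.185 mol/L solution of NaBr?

2.34×10⁻⁸ M

CuBr(s) ⇌ Cu⁺(aq) + Br⁻(aq)
Let s be the solubility of CuBr here. The common ion gives [Br⁻] ≈ 0.185 mol/L, and [Cu⁺] = s.
Ksp = [Cu⁺][Br⁻] = s(0.185)
s = 4.32×10⁻⁹ / (0.185) = 2.34×10⁻⁸
s = 2.34×10⁻⁸ mol/L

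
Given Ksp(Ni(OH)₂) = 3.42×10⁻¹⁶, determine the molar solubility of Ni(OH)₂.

4.41×10⁻⁶ M

Ni(OH)₂(s) ⇌ Ni²⁺(aq) + 2 OH⁻(aq)
With molar solubility s: [Ni²⁺] = s, [OH⁻] = 2s.
Ksp = [Ni²⁺][OH⁻]^2 = s · (2s)^2 = 4s^3
4s^3 = 3.42×10⁻¹⁶  ⇒  s^3 = 8.55×10⁻¹⁷
s = (8.55×10⁻¹⁷)^(1/3) = 4.41×10⁻⁶ mol/L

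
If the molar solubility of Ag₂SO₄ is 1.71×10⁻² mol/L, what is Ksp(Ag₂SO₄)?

Ksp = 2.00×10⁻⁵

Ag₂SO₄(s) ⇌ 2 Ag⁺(aq) + SO₄²⁻(aq)
If s mol/L of Ag₂SO₄ dissolves, [Ag⁺] = 2s and [SO₄²⁻] = s.
Ksp = [Ag⁺]^2[SO₄²⁻] = (2s)^2 · s = 4s^3
Ksp = 4 × (1.71×10⁻²)^3 = 2.00×10⁻⁵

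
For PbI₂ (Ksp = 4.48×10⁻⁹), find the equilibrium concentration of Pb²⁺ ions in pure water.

1.04×10⁻³ M

PbI₂(s) ⇌ Pb²⁺(aq) + 2 I⁻(aq)
Let s be the molar solubility. Then [Pb²⁺] = s and [I⁻] = 2s.
Ksp = [Pb²⁺][I⁻]^2 = s · (2s)^2 = 4s^3 = 4.48×10⁻⁹
s = 1.04×10⁻³ mol L⁻¹
[Pb²⁺] = s = 1.04×10⁻³ mol L⁻¹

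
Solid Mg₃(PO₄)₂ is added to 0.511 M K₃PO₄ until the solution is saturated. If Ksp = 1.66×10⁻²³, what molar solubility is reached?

Mg₃(PO₄)₂(s) ⇌ 3 Mg²⁺(aq) + 2 PO₄³⁻(aq)
PO₄³⁻ is already present at 0.511 M. If s mol/L of Mg₃(PO₄)₂ dissolves, [Mg²⁺] = 3s while [PO₄³⁻] ≈ 0.511 M.
Ksp = [Mg²⁺]^3[PO₄³⁻]^2 = (3s)^3(0.511)^2
(3s)^3 = 1.66×10⁻²³ / (0.511)^2 = 6.36×10⁻²³
s = 1.33×10⁻⁸ M

1.33×10⁻⁸ M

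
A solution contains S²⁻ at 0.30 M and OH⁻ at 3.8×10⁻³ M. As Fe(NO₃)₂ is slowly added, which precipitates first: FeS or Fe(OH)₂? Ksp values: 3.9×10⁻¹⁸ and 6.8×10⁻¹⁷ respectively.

Each salt precipitates once Q = Ksp for that salt.
For FeS: [Fe²⁺] = (Ksp/[S²⁻]) = 1.3×10⁻¹⁷ M
For Fe(OH)₂: [Fe²⁺] = (Ksp/[OH⁻]^2) = 4.7×10⁻¹² M
FeS requires the lower [Fe²⁺], so it precipitates first.

FeS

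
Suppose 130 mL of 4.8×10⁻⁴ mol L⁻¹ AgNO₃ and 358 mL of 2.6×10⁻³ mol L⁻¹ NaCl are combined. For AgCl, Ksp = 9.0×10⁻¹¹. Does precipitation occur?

Yes

After mixing, V = 130 mL + 358 mL = 488 mL.
[Ag⁺] = (4.8×10⁻⁴)(130)/488 = 1.3×10⁻⁴ mol L⁻¹
[Cl⁻] = (2.6×10⁻³)(358)/488 = 1.9×10⁻³ mol L⁻¹
Q = [Ag⁺][Cl⁻] = 2.4×10⁻⁷
Because Q > Ksp (2.4×10⁻⁷ vs 9.0×10⁻¹¹), a precipitate of AgCl forms.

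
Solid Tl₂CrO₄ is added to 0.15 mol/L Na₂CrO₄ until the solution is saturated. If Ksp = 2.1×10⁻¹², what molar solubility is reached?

1.9×10⁻⁶ M

Tl₂CrO₄(s) ⇌ 2 Tl⁺(aq) + CrO₄²⁻(aq)
The solution already contains CrO₄²⁻ at 0.15 mol/L. Let s be the molar solubility of Tl₂CrO₄.
[CrO₄²⁻] ≈ 0.15 mol/L (common ion dominates); [Tl⁺] = 2s.
Ksp = [Tl⁺]^2[CrO₄²⁻] = (2s)^2(0.15)
(2s)^2 = 2.1×10⁻¹² / (0.15) = 1.4×10⁻¹¹
s = 1.9×10⁻⁶ mol/L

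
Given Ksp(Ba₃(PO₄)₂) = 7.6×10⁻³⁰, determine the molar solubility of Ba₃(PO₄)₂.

Ba₃(PO₄)₂(s) ⇌ 3 Ba²⁺(aq) + 2 PO₄³⁻(aq)
With molar solubility s: [Ba²⁺] = 3s, [PO₄³⁻] = 2s.
Ksp = [Ba²⁺]^3[PO₄³⁻]^2 = (3s)^3 · (2s)^2 = 108s^5
108s^5 = 7.6×10⁻³⁰  ⇒  s^5 = 7.0×10⁻³²
Taking the 5th root, s = 5.9×10⁻⁷ mol/L.

5.9×10⁻⁷ M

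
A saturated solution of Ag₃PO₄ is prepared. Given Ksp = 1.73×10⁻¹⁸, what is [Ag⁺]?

Ag₃PO₄(s) ⇌ 3 Ag⁺(aq) + PO₄³⁻(aq)
If s mol/L of Ag₃PO₄ dissolves, [Ag⁺] = 3s and [PO₄³⁻] = s.
Ksp = [Ag⁺]^3[PO₄³⁻] = (3s)^3 · s = 27s^4 = 1.73×10⁻¹⁸
s = 1.59×10⁻⁵ mol/L
[Ag⁺] = 3s = 4.77×10⁻⁵ mol/L

4.77×10⁻⁵ M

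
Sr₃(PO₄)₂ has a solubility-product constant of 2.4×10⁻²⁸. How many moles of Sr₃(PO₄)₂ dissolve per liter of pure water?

1.2×10⁻⁶ M

Sr₃(PO₄)₂(s) ⇌ 3 Sr²⁺(aq) + 2 PO₄³⁻(aq)
Let s be the molar solubility. Then [Sr²⁺] = 3s and [PO₄³⁻] = 2s.
Ksp = [Sr²⁺]^3[PO₄³⁻]^2 = (3s)^3 · (2s)^2 = 108s^5
108s^5 = 2.4×10⁻²⁸  ⇒  s^5 = 2.2×10⁻³⁰
s = (2.2×10⁻³⁰)^(1/5) = 1.2×10⁻⁶ M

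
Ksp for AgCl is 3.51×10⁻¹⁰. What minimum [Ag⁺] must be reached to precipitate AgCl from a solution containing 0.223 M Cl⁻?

1.57×10⁻⁹ M

A salt starts to precipitate once the ion product Q reaches its Ksp.
AgCl(s) ⇌ Ag⁺(aq) + Cl⁻(aq)
Ksp = [Ag⁺][Cl⁻] = [Ag⁺](0.223)
[Ag⁺] = 3.51×10⁻¹⁰ / (0.223) = 1.57×10⁻⁹
[Ag⁺] = 1.57×10⁻⁹ M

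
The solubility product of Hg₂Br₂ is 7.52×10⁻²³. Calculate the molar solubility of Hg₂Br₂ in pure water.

2.66×10⁻⁸ M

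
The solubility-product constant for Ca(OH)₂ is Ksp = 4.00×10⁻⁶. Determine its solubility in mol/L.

Ca(OH)₂(s) ⇌ Ca²⁺(aq) + 2 OH⁻(aq)
With molar solubility s: [Ca²⁺] = s, [OH⁻] = 2s.
Ksp = [Ca²⁺][OH⁻]^2 = s · (2s)^2 = 4s^3
4s^3 = 4.00×10⁻⁶  ⇒  s^3 = 1.00×10⁻⁶
s = 1.00×10⁻² M

1.00×10⁻² M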